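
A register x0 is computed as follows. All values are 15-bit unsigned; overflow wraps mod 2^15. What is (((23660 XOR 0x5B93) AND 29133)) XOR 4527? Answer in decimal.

4194

23660 = 101110001101100
0x5B93 = 101101110010011
→ XOR → 000011111111111 = 2047
29133 = 111000111001101
→ AND → 000000111001101 = 461
4527 = 001000110101111
→ XOR → 001000001100010 = 4194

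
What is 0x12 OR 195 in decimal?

211

0x12 = 00010010
195 = 11000011
 OR → 11010011 = 211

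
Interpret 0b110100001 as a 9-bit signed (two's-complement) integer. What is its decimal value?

pattern = 110100001 (MSB is 1 ⇒ negative)
Invert: 001011110, add 1 → 001011111 = 95, so the value is -95.
(Equivalently: 417 - 2^9 = 417 - 512 = -95.)

-95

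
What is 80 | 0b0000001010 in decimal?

80 = 1010000
b = 0001010
 OR → 1011010 = 90

90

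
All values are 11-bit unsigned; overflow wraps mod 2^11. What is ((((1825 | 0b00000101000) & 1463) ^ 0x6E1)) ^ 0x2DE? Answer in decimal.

1825 = 11100100001
0b00000101000 = 00000101000
→ | → 11100101001 = 1833
1463 = 10110110111
→ & → 10100100001 = 1313
0x6E1 = 11011100001
→ ^ → 01111000000 = 960
0x2DE = 01011011110
→ ^ → 00100011110 = 286

286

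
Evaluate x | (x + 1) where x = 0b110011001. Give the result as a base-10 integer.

411

x = 110011001 = 409
x + 1 = 110011010
OR    = 110011011 = 411
(x | (x + 1) sets the lowest cleared bit.)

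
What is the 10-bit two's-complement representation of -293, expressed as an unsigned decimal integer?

731

293 in 10 bits: 0100100101
Invert: 1011011010
Add 1:  1011011011 = 731
(Check: 2^10 - 293 = 1024 - 293 = 731.)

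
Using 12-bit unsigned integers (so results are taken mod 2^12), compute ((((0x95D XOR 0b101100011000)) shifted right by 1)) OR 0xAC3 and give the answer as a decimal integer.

3043

0x95D = 100101011101
0b101100011000 = 101100011000
→ XOR → 001001000101 = 581
→ shifted right by 1 → 000100100010 = 290
0xAC3 = 101011000011
→ OR → 101111100011 = 3043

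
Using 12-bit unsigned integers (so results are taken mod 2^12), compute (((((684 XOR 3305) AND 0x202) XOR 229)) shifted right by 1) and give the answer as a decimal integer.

370

684 = 001010101100
3305 = 110011101001
→ XOR → 111001000101 = 3653
0x202 = 001000000010
→ AND → 001000000000 = 512
229 = 000011100101
→ XOR → 001011100101 = 741
→ shifted right by 1 → 000101110010 = 370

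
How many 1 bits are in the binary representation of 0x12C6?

6

0x12C6 = 1001011000110
Count the 1s: 1 + 1 + 1 + 1 + 1 + 1 = 6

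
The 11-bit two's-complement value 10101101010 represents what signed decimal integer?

-662

pattern = 10101101010 (MSB is 1 ⇒ negative)
Invert: 01010010101, add 1 → 01010010110 = 662, so the value is -662.
(Equivalently: 1386 - 2^11 = 1386 - 2048 = -662.)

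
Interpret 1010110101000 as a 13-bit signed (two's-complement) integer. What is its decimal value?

pattern = 1010110101000 (MSB is 1 ⇒ negative)
Invert: 0101001010111, add 1 → 0101001011000 = 2648, so the value is -2648.
(Equivalently: 5544 - 2^13 = 5544 - 8192 = -2648.)

-2648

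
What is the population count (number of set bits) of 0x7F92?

10

0x7F92 = 111111110010010
Count the 1s: 1 + 1 + 1 + 1 + 1 + 1 + 1 + 1 + 1 + 1 = 10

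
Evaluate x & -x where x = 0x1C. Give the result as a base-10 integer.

x = 11100 = 28
-x (two's complement) = …00100
AND   = 00100 = 4
(x & -x isolates the lowest set bit of x.)

4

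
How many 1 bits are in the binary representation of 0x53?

0x53 = 1010011
Count the 1s: 1 + 1 + 1 + 1 = 4

4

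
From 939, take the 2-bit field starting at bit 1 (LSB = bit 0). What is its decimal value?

v = 01110101011
Shift right by 1: 0111010101
Mask low 2 bits: 01 = 1

1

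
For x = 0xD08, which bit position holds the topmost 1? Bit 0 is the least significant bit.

0xD08 = 110100001000
The topmost 1 is at position 11 (since 2^11 = 2048 ≤ 3336 < 4096).

11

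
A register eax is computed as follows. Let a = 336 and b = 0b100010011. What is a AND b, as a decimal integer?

336 = 101010000
b = 100010011
AND → 100010000 = 272

272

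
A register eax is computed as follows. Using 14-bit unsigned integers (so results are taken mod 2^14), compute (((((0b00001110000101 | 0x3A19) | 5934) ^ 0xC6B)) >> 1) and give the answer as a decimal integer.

6634

0b00001110000101 = 00001110000101
0x3A19 = 11101000011001
→ | → 11101110011101 = 15261
5934 = 01011100101110
→ | → 11111110111111 = 16319
0xC6B = 00110001101011
→ ^ → 11001111010100 = 13268
→ >> 1 → 01100111101010 = 6634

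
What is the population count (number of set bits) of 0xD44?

0xD44 = 110101000100
Count the 1s: 1 + 1 + 1 + 1 + 1 = 5

5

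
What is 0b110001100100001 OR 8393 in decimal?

25577

a = 110001100100001
8393 = 010000011001001
 OR → 110001111101001 = 25577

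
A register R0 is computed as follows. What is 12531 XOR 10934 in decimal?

12531 = 11000011110011
10934 = 10101010110110
XOR → 01101001000101 = 6725

6725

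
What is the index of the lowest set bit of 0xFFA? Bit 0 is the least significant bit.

1

0xFFA = 111111111010
Trailing zeros: 1, so the lowest set bit is bit 1 (value 2).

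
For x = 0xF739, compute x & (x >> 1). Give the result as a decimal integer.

x = 1111011100111001 = 63289
x>>1 = 0111101110011100
AND  = 0111001100011000 = 29464
(x & (x >> 1) has a 1 wherever x has two consecutive 1 bits.)

29464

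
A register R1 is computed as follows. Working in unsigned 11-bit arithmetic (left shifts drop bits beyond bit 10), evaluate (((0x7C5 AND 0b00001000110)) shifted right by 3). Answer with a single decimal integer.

0x7C5 = 11111000101
0b00001000110 = 00001000110
→ AND → 00001000100 = 68
→ shifted right by 3 → 00000001000 = 8

8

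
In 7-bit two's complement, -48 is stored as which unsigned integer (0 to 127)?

48 in 7 bits: 0110000
Invert: 1001111
Add 1:  1010000 = 80
(Check: 2^7 - 48 = 128 - 48 = 80.)

80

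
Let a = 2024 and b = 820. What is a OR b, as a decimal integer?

2024 = 11111101000
820 = 01100110100
 OR → 11111111100 = 2044

2044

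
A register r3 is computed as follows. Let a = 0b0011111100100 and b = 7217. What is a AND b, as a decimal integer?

a = 0011111100100
7217 = 1110000110001
AND → 0010000100000 = 1056

1056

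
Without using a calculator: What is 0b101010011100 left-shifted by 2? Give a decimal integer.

10864

x = 00101010011100
shift left by 2 → 10101001110000 = 10864
(equivalently, 2716 × 2^2 = 2716 × 4)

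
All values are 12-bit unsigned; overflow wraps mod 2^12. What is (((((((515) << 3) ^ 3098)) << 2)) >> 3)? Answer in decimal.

1

515 = 001000000011
→ << 3 (mod 2^12) → 000000011000 = 24
3098 = 110000011010
→ ^ → 110000000010 = 3074
→ << 2 (mod 2^12) → 000000001000 = 8
→ >> 3 → 000000000001 = 1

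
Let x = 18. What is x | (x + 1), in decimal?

x = 10010 = 18
x + 1 = 10011
OR    = 10011 = 19
(x | (x + 1) sets the lowest cleared bit.)

19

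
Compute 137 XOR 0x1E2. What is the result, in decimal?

137 = 010001001
0x1E2 = 111100010
XOR → 101101011 = 363

363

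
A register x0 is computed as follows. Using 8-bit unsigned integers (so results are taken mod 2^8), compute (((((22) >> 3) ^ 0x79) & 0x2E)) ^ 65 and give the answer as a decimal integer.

22 = 00010110
→ >> 3 → 00000010 = 2
0x79 = 01111001
→ ^ → 01111011 = 123
0x2E = 00101110
→ & → 00101010 = 42
65 = 01000001
→ ^ → 01101011 = 107

107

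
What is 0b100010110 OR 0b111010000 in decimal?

a = 100010110
b = 111010000
 OR → 111010110 = 470

470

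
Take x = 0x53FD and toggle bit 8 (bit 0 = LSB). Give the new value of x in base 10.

x = 101001111111101
bit 8 is currently 1; toggle it via x ^ (1 << 8) = x ^ 256
→ 101001011111101 = 21245

21245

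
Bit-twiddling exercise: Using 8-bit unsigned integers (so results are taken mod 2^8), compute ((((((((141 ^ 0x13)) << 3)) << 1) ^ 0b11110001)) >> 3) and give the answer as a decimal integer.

141 = 10001101
0x13 = 00010011
→ ^ → 10011110 = 158
→ << 3 (mod 2^8) → 11110000 = 240
→ << 1 (mod 2^8) → 11100000 = 224
0b11110001 = 11110001
→ ^ → 00010001 = 17
→ >> 3 → 00000010 = 2

2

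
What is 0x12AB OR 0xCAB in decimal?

7851

0x12AB = 1001010101011
0xCAB = 0110010101011
 OR → 1111010101011 = 7851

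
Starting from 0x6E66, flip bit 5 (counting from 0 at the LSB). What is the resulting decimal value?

28230

x = 110111001100110
bit 5 is currently 1; toggle it via x ^ (1 << 5) = x ^ 32
→ 110111001000110 = 28230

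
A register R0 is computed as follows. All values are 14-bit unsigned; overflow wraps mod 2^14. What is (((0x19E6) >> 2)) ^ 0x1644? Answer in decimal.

4157

0x19E6 = 01100111100110
→ >> 2 → 00011001111001 = 1657
0x1644 = 01011001000100
→ ^ → 01000000111101 = 4157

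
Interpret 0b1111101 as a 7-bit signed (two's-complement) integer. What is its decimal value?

-3

pattern = 1111101 (MSB is 1 ⇒ negative)
Invert: 0000010, add 1 → 0000011 = 3, so the value is -3.
(Equivalently: 125 - 2^7 = 125 - 128 = -3.)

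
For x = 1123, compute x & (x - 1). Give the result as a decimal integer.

x = 10001100011 = 1123
x - 1 = 10001100010
AND   = 10001100010 = 1122
(x & (x - 1) clears the lowest set bit of x.)

1122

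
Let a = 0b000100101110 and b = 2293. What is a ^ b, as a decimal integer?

2523

a = 000100101110
2293 = 100011110101
XOR → 100111011011 = 2523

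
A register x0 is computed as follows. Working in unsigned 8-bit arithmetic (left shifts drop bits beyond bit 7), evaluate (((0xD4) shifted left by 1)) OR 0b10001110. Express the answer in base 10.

174

0xD4 = 11010100
→ shifted left by 1 (mod 2^8) → 10101000 = 168
0b10001110 = 10001110
→ OR → 10101110 = 174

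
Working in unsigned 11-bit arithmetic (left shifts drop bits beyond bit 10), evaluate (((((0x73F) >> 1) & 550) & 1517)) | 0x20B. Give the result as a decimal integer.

0x73F = 11100111111
→ >> 1 → 01110011111 = 927
550 = 01000100110
→ & → 01000000110 = 518
1517 = 10111101101
→ & → 00000000100 = 4
0x20B = 01000001011
→ | → 01000001111 = 527

527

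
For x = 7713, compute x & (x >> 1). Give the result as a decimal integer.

x = 1111000100001 = 7713
x>>1 = 0111100010000
AND  = 0111000000000 = 3584
(x & (x >> 1) has a 1 wherever x has two consecutive 1 bits.)

3584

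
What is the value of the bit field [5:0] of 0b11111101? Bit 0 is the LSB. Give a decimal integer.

v = 11111101
Shift right by 0: 11111101
Mask low 6 bits: 111101 = 61

61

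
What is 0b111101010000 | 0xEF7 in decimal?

4087

a = 111101010000
0xEF7 = 111011110111
 OR → 111111110111 = 4087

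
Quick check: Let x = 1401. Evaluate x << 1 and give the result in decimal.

1401 = 010101111001
shift left by 1 → 101011110010 = 2802
(equivalently, 1401 × 2^1 = 1401 × 2)

2802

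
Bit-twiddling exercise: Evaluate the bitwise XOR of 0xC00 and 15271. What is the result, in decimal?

14247

0xC00 = 00110000000000
15271 = 11101110100111
XOR → 11011110100111 = 14247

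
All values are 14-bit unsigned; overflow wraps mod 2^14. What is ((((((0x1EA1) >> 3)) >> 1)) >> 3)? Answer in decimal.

0x1EA1 = 01111010100001
→ >> 3 → 00001111010100 = 980
→ >> 1 → 00000111101010 = 490
→ >> 3 → 00000000111101 = 61

61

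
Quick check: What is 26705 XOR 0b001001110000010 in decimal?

31699

26705 = 110100001010001
b = 001001110000010
XOR → 111101111010011 = 31699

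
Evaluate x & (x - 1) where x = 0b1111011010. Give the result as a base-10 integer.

984

x = 1111011010 = 986
x - 1 = 1111011001
AND   = 1111011000 = 984
(x & (x - 1) clears the lowest set bit of x.)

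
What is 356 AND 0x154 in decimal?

356 = 101100100
0x154 = 101010100
AND → 101000100 = 324

324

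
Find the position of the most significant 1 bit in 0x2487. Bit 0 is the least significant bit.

0x2487 = 10010010000111
The topmost 1 is at position 13 (since 2^13 = 8192 ≤ 9351 < 16384).

13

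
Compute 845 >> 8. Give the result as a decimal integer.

3

845 = 1101001101
shift right by 8 → 0000000011 = 3
(equivalently, floor(845 / 256))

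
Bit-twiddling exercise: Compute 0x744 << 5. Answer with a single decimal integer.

0x744 = 0000011101000100
shift left by 5 → 1110100010000000 = 59520
(equivalently, 1860 × 2^5 = 1860 × 32)

59520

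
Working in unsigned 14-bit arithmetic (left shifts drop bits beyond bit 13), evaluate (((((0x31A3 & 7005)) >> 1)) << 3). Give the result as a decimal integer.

1024

0x31A3 = 11000110100011
7005 = 01101101011101
→ & → 01000100000001 = 4353
→ >> 1 → 00100010000000 = 2176
→ << 3 (mod 2^14) → 00010000000000 = 1024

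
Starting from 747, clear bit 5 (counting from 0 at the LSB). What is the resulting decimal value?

715

x = 0001011101011
bit 5 is currently 1; clear it via x & ~(1 << 5) = x & ~32
→ 0001011001011 = 715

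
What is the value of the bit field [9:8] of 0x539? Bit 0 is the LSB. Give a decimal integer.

1

v = 010100111001
Shift right by 8: 0101
Mask low 2 bits: 01 = 1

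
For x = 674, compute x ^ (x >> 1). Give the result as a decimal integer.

1011

x = 1010100010 = 674
x>>1 = 0101010001
XOR  = 1111110011 = 1011
(x ^ (x >> 1) gives the standard binary-reflected Gray code of x.)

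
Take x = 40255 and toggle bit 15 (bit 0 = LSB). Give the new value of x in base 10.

x = 1001110100111111
bit 15 is currently 1; toggle it via x ^ (1 << 15) = x ^ 32768
→ 0001110100111111 = 7487

7487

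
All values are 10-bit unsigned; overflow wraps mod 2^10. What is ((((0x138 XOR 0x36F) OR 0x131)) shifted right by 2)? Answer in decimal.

0x138 = 0100111000
0x36F = 1101101111
→ XOR → 1001010111 = 599
0x131 = 0100110001
→ OR → 1101110111 = 887
→ shifted right by 2 → 0011011101 = 221

221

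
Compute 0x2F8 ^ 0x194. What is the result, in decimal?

0x2F8 = 1011111000
0x194 = 0110010100
XOR → 1101101100 = 876

876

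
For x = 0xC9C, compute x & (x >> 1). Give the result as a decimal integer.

1036

x = 110010011100 = 3228
x>>1 = 011001001110
AND  = 010000001100 = 1036
(x & (x >> 1) has a 1 wherever x has two consecutive 1 bits.)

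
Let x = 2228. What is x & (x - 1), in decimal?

2224

x = 100010110100 = 2228
x - 1 = 100010110011
AND   = 100010110000 = 2224
(x & (x - 1) clears the lowest set bit of x.)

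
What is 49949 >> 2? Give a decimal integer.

12487

49949 = 1100001100011101
shift right by 2 → 0011000011000111 = 12487
(equivalently, floor(49949 / 4))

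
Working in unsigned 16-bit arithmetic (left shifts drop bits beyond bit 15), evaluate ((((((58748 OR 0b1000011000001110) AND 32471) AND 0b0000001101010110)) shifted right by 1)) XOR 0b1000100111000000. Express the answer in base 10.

58748 = 1110010101111100
0b1000011000001110 = 1000011000001110
→ OR → 1110011101111110 = 59262
32471 = 0111111011010111
→ AND → 0110011001010110 = 26198
0b0000001101010110 = 0000001101010110
→ AND → 0000001001010110 = 598
→ shifted right by 1 → 0000000100101011 = 299
0b1000100111000000 = 1000100111000000
→ XOR → 1000100011101011 = 35051

35051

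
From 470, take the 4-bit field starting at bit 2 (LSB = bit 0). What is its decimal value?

5

v = 111010110
Shift right by 2: 1110101
Mask low 4 bits: 0101 = 5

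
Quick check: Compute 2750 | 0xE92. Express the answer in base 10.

2750 = 101010111110
0xE92 = 111010010010
 OR → 111010111110 = 3774

3774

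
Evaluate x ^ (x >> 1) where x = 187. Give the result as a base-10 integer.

230

x = 10111011 = 187
x>>1 = 01011101
XOR  = 11100110 = 230
(x ^ (x >> 1) gives the standard binary-reflected Gray code of x.)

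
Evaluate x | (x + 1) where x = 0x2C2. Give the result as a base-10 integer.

x = 1011000010 = 706
x + 1 = 1011000011
OR    = 1011000011 = 707
(x | (x + 1) sets the lowest cleared bit.)

707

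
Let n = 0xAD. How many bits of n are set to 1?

0xAD = 10101101
Count the 1s: 1 + 1 + 1 + 1 + 1 = 5

5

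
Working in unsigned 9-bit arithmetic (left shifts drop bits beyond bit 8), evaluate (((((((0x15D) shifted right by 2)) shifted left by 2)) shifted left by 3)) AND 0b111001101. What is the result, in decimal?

192

0x15D = 101011101
→ shifted right by 2 → 001010111 = 87
→ shifted left by 2 (mod 2^9) → 101011100 = 348
→ shifted left by 3 (mod 2^9) → 011100000 = 224
0b111001101 = 111001101
→ AND → 011000000 = 192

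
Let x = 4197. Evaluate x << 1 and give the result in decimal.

8394

4197 = 01000001100101
shift left by 1 → 10000011001010 = 8394
(equivalently, 4197 × 2^1 = 4197 × 2)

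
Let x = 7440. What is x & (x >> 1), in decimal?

x = 1110100010000 = 7440
x>>1 = 0111010001000
AND  = 0110000000000 = 3072
(x & (x >> 1) has a 1 wherever x has two consecutive 1 bits.)

3072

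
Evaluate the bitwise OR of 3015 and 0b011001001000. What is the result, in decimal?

3015 = 101111000111
b = 011001001000
 OR → 111111001111 = 4047

4047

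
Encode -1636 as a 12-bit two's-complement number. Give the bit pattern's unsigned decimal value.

1636 in 12 bits: 011001100100
Invert: 100110011011
Add 1:  100110011100 = 2460
(Check: 2^12 - 1636 = 4096 - 1636 = 2460.)

2460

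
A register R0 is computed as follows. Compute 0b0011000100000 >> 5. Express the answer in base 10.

x = 11000100000
shift right by 5 → 00000110001 = 49
(equivalently, floor(1568 / 32))

49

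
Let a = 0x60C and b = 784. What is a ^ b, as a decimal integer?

0x60C = 11000001100
784 = 01100010000
XOR → 10100011100 = 1308

1308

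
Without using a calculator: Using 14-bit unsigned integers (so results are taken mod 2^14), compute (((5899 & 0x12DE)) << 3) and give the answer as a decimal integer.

4176

5899 = 01011100001011
0x12DE = 01001011011110
→ & → 01001000001010 = 4618
→ << 3 (mod 2^14) → 01000001010000 = 4176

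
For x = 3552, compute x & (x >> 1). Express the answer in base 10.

x = 110111100000 = 3552
x>>1 = 011011110000
AND  = 010011100000 = 1248
(x & (x >> 1) has a 1 wherever x has two consecutive 1 bits.)

1248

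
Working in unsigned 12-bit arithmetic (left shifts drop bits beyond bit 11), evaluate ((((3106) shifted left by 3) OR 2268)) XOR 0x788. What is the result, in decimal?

3106 = 110000100010
→ shifted left by 3 (mod 2^12) → 000100010000 = 272
2268 = 100011011100
→ OR → 100111011100 = 2524
0x788 = 011110001000
→ XOR → 111001010100 = 3668

3668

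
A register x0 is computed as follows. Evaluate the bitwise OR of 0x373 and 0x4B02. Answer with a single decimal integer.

0x373 = 000001101110011
0x4B02 = 100101100000010
 OR → 100101101110011 = 19315

19315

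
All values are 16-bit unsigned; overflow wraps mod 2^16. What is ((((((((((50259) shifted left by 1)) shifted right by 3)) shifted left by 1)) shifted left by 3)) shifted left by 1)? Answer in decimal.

8832

50259 = 1100010001010011
→ shifted left by 1 (mod 2^16) → 1000100010100110 = 34982
→ shifted right by 3 → 0001000100010100 = 4372
→ shifted left by 1 (mod 2^16) → 0010001000101000 = 8744
→ shifted left by 3 (mod 2^16) → 0001000101000000 = 4416
→ shifted left by 1 (mod 2^16) → 0010001010000000 = 8832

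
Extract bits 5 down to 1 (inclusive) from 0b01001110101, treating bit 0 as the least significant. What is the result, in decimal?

26

v = 01001110101
Shift right by 1: 0100111010
Mask low 5 bits: 11010 = 26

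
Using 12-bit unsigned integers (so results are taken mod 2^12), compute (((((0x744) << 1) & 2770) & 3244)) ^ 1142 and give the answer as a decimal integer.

0x744 = 011101000100
→ << 1 (mod 2^12) → 111010001000 = 3720
2770 = 101011010010
→ & → 101010000000 = 2688
3244 = 110010101100
→ & → 100010000000 = 2176
1142 = 010001110110
→ ^ → 110011110110 = 3318

3318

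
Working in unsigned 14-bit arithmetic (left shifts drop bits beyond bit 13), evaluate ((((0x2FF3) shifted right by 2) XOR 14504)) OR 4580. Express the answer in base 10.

0x2FF3 = 10111111110011
→ shifted right by 2 → 00101111111100 = 3068
14504 = 11100010101000
→ XOR → 11001101010100 = 13140
4580 = 01000111100100
→ OR → 11001111110100 = 13300

13300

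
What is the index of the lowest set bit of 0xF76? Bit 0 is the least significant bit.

0xF76 = 111101110110
Trailing zeros: 1, so the lowest set bit is bit 1 (value 2).

1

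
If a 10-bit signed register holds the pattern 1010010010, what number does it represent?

-366

pattern = 1010010010 (MSB is 1 ⇒ negative)
Invert: 0101101101, add 1 → 0101101110 = 366, so the value is -366.
(Equivalently: 658 - 2^10 = 658 - 1024 = -366.)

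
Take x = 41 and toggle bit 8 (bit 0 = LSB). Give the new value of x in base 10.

x = 0000101001
bit 8 is currently 0; toggle it via x ^ (1 << 8) = x ^ 256
→ 0100101001 = 297

297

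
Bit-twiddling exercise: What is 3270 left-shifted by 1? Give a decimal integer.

3270 = 0110011000110
shift left by 1 → 1100110001100 = 6540
(equivalently, 3270 × 2^1 = 3270 × 2)

6540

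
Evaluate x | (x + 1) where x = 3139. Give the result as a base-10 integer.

x = 110001000011 = 3139
x + 1 = 110001000100
OR    = 110001000111 = 3143
(x | (x + 1) sets the lowest cleared bit.)

3143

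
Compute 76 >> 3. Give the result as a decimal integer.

9

76 = 1001100
shift right by 3 → 0001001 = 9
(equivalently, floor(76 / 8))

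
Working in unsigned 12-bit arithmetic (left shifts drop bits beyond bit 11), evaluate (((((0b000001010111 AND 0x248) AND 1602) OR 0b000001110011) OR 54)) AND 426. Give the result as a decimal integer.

34

0b000001010111 = 000001010111
0x248 = 001001001000
→ AND → 000001000000 = 64
1602 = 011001000010
→ AND → 000001000000 = 64
0b000001110011 = 000001110011
→ OR → 000001110011 = 115
54 = 000000110110
→ OR → 000001110111 = 119
426 = 000110101010
→ AND → 000000100010 = 34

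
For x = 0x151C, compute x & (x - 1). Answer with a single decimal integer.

x = 1010100011100 = 5404
x - 1 = 1010100011011
AND   = 1010100011000 = 5400
(x & (x - 1) clears the lowest set bit of x.)

5400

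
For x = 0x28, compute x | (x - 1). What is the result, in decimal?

47

x = 101000 = 40
x - 1 = 100111
OR    = 101111 = 47
(x | (x - 1) sets all bits below the lowest set bit.)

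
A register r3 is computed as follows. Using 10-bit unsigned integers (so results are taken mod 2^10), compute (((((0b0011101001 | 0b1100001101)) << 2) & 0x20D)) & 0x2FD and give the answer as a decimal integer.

0b0011101001 = 0011101001
0b1100001101 = 1100001101
→ | → 1111101101 = 1005
→ << 2 (mod 2^10) → 1110110100 = 948
0x20D = 1000001101
→ & → 1000000100 = 516
0x2FD = 1011111101
→ & → 1000000100 = 516

516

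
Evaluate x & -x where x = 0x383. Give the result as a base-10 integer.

x = 1110000011 = 899
-x (two's complement) = …0001111101
AND   = 0000000001 = 1
(x & -x isolates the lowest set bit of x.)

1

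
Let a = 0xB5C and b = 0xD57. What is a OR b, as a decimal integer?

0xB5C = 101101011100
0xD57 = 110101010111
 OR → 111101011111 = 3935

3935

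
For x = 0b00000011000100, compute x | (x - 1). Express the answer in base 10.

x = 11000100 = 196
x - 1 = 11000011
OR    = 11000111 = 199
(x | (x - 1) sets all bits below the lowest set bit.)

199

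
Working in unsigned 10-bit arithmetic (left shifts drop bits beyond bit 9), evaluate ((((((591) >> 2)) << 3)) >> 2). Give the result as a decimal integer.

591 = 1001001111
→ >> 2 → 0010010011 = 147
→ << 3 (mod 2^10) → 0010011000 = 152
→ >> 2 → 0000100110 = 38

38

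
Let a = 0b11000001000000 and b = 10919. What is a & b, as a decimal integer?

a = 11000001000000
10919 = 10101010100111
AND → 10000000000000 = 8192

8192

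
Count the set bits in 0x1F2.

6

0x1F2 = 111110010
Count the 1s: 1 + 1 + 1 + 1 + 1 + 1 = 6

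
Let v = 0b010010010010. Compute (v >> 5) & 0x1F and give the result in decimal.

v = 010010010010
Shift right by 5: 0100100
Mask low 5 bits: 00100 = 4

4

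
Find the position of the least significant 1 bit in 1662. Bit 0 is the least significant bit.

1

1662 = 11001111110
Trailing zeros: 1, so the lowest set bit is bit 1 (value 2).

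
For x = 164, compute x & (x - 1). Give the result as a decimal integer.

160

x = 10100100 = 164
x - 1 = 10100011
AND   = 10100000 = 160
(x & (x - 1) clears the lowest set bit of x.)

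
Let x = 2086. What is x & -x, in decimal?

2

x = 100000100110 = 2086
-x (two's complement) = …011111011010
AND   = 000000000010 = 2
(x & -x isolates the lowest set bit of x.)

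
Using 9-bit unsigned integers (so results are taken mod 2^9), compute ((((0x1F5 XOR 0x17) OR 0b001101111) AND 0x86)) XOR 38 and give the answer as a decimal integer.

0x1F5 = 111110101
0x17 = 000010111
→ XOR → 111100010 = 482
0b001101111 = 001101111
→ OR → 111101111 = 495
0x86 = 010000110
→ AND → 010000110 = 134
38 = 000100110
→ XOR → 010100000 = 160

160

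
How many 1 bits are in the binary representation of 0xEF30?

0xEF30 = 1110111100110000
Count the 1s: 1 + 1 + 1 + 1 + 1 + 1 + 1 + 1 + 1 = 9

9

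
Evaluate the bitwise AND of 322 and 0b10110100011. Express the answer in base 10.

322 = 00101000010
b = 10110100011
AND → 00100000010 = 258

258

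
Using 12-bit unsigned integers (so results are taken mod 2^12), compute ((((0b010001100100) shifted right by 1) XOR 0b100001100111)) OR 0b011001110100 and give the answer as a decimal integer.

0b010001100100 = 010001100100
→ shifted right by 1 → 001000110010 = 562
0b100001100111 = 100001100111
→ XOR → 101001010101 = 2645
0b011001110100 = 011001110100
→ OR → 111001110101 = 3701

3701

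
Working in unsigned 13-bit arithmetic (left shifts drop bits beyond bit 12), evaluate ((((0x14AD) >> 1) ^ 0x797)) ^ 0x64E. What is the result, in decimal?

2959

0x14AD = 1010010101101
→ >> 1 → 0101001010110 = 2646
0x797 = 0011110010111
→ ^ → 0110111000001 = 3521
0x64E = 0011001001110
→ ^ → 0101110001111 = 2959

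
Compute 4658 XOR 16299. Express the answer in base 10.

4658 = 01001000110010
16299 = 11111110101011
XOR → 10110110011001 = 11673

11673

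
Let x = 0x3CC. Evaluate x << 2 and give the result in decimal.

0x3CC = 001111001100
shift left by 2 → 111100110000 = 3888
(equivalently, 972 × 2^2 = 972 × 4)

3888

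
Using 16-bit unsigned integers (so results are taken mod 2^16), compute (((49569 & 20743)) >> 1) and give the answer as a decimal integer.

8320

49569 = 1100000110100001
20743 = 0101000100000111
→ & → 0100000100000001 = 16641
→ >> 1 → 0010000010000000 = 8320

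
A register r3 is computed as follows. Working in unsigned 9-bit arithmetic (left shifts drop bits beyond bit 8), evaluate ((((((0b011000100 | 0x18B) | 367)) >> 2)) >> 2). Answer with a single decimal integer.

30

0b011000100 = 011000100
0x18B = 110001011
→ | → 111001111 = 463
367 = 101101111
→ | → 111101111 = 495
→ >> 2 → 001111011 = 123
→ >> 2 → 000011110 = 30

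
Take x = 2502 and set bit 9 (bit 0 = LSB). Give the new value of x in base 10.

x = 0100111000110
bit 9 is currently 0; set it via x | (1 << 9) = x | 512
→ 0101111000110 = 3014

3014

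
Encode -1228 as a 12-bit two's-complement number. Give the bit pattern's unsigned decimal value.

2868

1228 in 12 bits: 010011001100
Invert: 101100110011
Add 1:  101100110100 = 2868
(Check: 2^12 - 1228 = 4096 - 1228 = 2868.)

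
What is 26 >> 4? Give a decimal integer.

1

26 = 11010
shift right by 4 → 00001 = 1
(equivalently, floor(26 / 16))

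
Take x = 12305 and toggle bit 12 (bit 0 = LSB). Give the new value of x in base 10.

x = 11000000010001
bit 12 is currently 1; toggle it via x ^ (1 << 12) = x ^ 4096
→ 10000000010001 = 8209

8209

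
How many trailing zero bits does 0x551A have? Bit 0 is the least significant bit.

1

0x551A = 101010100011010
Trailing zeros: 1, so the lowest set bit is bit 1 (value 2).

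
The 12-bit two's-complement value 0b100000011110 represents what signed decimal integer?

pattern = 100000011110 (MSB is 1 ⇒ negative)
Invert: 011111100001, add 1 → 011111100010 = 2018, so the value is -2018.
(Equivalently: 2078 - 2^12 = 2078 - 4096 = -2018.)

-2018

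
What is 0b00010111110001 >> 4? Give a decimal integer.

95

x = 10111110001
shift right by 4 → 00001011111 = 95
(equivalently, floor(1521 / 16))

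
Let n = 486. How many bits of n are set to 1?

486 = 111100110
Count the 1s: 1 + 1 + 1 + 1 + 1 + 1 = 6

6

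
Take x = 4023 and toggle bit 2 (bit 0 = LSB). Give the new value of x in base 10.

x = 00111110110111
bit 2 is currently 1; toggle it via x ^ (1 << 2) = x ^ 4
→ 00111110110011 = 4019

4019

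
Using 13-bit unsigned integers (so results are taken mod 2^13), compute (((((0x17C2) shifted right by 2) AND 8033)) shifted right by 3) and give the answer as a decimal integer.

0x17C2 = 1011111000010
→ shifted right by 2 → 0010111110000 = 1520
8033 = 1111101100001
→ AND → 0010101100000 = 1376
→ shifted right by 3 → 0000010101100 = 172

172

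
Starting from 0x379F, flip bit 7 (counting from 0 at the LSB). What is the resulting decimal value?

x = 011011110011111
bit 7 is currently 1; toggle it via x ^ (1 << 7) = x ^ 128
→ 011011100011111 = 14111

14111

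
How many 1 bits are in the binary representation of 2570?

2570 = 101000001010
Count the 1s: 1 + 1 + 1 + 1 = 4

4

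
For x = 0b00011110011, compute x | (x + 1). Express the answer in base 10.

247

x = 11110011 = 243
x + 1 = 11110100
OR    = 11110111 = 247
(x | (x + 1) sets the lowest cleared bit.)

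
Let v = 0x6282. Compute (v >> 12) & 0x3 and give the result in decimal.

v = 110001010000010
Shift right by 12: 110
Mask low 2 bits: 10 = 2

2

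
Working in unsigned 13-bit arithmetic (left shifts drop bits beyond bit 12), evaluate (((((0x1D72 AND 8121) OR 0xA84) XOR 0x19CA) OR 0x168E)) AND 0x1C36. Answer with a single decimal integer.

5174

0x1D72 = 1110101110010
8121 = 1111110111001
→ AND → 1110100110000 = 7472
0xA84 = 0101010000100
→ OR → 1111110110100 = 8116
0x19CA = 1100111001010
→ XOR → 0011001111110 = 1662
0x168E = 1011010001110
→ OR → 1011011111110 = 5886
0x1C36 = 1110000110110
→ AND → 1010000110110 = 5174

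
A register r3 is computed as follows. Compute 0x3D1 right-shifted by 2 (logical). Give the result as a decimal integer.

0x3D1 = 1111010001
shift right by 2 → 0011110100 = 244
(equivalently, floor(977 / 4))

244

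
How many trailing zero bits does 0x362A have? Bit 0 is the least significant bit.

0x362A = 11011000101010
Trailing zeros: 1, so the lowest set bit is bit 1 (value 2).

1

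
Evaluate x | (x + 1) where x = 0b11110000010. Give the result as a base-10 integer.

x = 11110000010 = 1922
x + 1 = 11110000011
OR    = 11110000011 = 1923
(x | (x + 1) sets the lowest cleared bit.)

1923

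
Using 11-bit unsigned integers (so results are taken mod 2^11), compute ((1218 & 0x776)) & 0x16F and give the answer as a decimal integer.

66

1218 = 10011000010
0x776 = 11101110110
→ & → 10001000010 = 1090
0x16F = 00101101111
→ & → 00001000010 = 66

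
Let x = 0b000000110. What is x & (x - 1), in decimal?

x = 110 = 6
x - 1 = 101
AND   = 100 = 4
(x & (x - 1) clears the lowest set bit of x.)

4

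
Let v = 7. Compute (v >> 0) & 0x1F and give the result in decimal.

v = 00000111
Shift right by 0: 00000111
Mask low 5 bits: 00111 = 7

7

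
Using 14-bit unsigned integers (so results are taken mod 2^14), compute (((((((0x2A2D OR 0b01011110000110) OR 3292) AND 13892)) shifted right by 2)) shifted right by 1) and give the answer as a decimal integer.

0x2A2D = 10101000101101
0b01011110000110 = 01011110000110
→ OR → 11111110101111 = 16303
3292 = 00110011011100
→ OR → 11111111111111 = 16383
13892 = 11011001000100
→ AND → 11011001000100 = 13892
→ shifted right by 2 → 00110110010001 = 3473
→ shifted right by 1 → 00011011001000 = 1736

1736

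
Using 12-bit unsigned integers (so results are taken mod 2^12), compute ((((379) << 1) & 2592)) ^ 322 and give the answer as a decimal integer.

866

379 = 000101111011
→ << 1 (mod 2^12) → 001011110110 = 758
2592 = 101000100000
→ & → 001000100000 = 544
322 = 000101000010
→ ^ → 001101100010 = 866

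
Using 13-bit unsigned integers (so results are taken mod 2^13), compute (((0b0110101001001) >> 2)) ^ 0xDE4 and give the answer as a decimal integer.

3766

0b0110101001001 = 0110101001001
→ >> 2 → 0001101010010 = 850
0xDE4 = 0110111100100
→ ^ → 0111010110110 = 3766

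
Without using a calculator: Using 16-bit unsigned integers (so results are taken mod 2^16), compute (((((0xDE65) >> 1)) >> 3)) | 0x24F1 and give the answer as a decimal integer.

0xDE65 = 1101111001100101
→ >> 1 → 0110111100110010 = 28466
→ >> 3 → 0000110111100110 = 3558
0x24F1 = 0010010011110001
→ | → 0010110111110111 = 11767

11767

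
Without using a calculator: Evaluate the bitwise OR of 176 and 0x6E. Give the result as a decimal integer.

176 = 10110000
0x6E = 01101110
 OR → 11111110 = 254

254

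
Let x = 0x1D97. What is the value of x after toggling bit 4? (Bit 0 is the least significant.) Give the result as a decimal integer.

x = 1110110010111
bit 4 is currently 1; toggle it via x ^ (1 << 4) = x ^ 16
→ 1110110000111 = 7559

7559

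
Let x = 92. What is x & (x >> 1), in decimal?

12

x = 1011100 = 92
x>>1 = 0101110
AND  = 0001100 = 12
(x & (x >> 1) has a 1 wherever x has two consecutive 1 bits.)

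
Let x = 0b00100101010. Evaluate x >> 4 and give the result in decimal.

x = 100101010
shift right by 4 → 000010010 = 18
(equivalently, floor(298 / 16))

18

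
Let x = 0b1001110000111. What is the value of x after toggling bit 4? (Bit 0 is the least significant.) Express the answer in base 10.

5015

x = 1001110000111
bit 4 is currently 0; toggle it via x ^ (1 << 4) = x ^ 16
→ 1001110010111 = 5015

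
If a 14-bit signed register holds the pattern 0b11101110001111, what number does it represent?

pattern = 11101110001111 (MSB is 1 ⇒ negative)
Invert: 00010001110000, add 1 → 00010001110001 = 1137, so the value is -1137.
(Equivalently: 15247 - 2^14 = 15247 - 16384 = -1137.)

-1137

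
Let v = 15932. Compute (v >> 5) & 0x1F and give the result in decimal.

v = 11111000111100
Shift right by 5: 111110001
Mask low 5 bits: 10001 = 17

17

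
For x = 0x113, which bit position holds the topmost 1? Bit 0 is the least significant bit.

8

0x113 = 100010011
The topmost 1 is at position 8 (since 2^8 = 256 ≤ 275 < 512).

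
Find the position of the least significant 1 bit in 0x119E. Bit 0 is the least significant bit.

1

0x119E = 1000110011110
Trailing zeros: 1, so the lowest set bit is bit 1 (value 2).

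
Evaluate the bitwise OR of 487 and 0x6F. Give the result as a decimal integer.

495

487 = 111100111
0x6F = 001101111
 OR → 111101111 = 495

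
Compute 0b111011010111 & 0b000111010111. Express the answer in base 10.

215

a = 111011010111
b = 000111010111
AND → 000011010111 = 215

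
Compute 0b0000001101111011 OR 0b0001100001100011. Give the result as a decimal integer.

7035

a = 0001101111011
b = 1100001100011
 OR → 1101101111011 = 7035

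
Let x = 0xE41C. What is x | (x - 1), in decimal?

58399

x = 1110010000011100 = 58396
x - 1 = 1110010000011011
OR    = 1110010000011111 = 58399
(x | (x - 1) sets all bits below the lowest set bit.)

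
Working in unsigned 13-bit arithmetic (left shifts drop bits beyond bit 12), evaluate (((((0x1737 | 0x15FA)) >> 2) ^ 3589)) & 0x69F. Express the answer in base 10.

0x1737 = 1011100110111
0x15FA = 1010111111010
→ | → 1011111111111 = 6143
→ >> 2 → 0010111111111 = 1535
3589 = 0111000000101
→ ^ → 0101111111010 = 3066
0x69F = 0011010011111
→ & → 0001010011010 = 666

666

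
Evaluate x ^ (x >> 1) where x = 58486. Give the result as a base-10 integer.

38477

x = 1110010001110110 = 58486
x>>1 = 0111001000111011
XOR  = 1001011001001101 = 38477
(x ^ (x >> 1) gives the standard binary-reflected Gray code of x.)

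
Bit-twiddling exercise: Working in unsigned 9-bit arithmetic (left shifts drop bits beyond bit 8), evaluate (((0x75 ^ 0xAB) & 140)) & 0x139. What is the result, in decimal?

8

0x75 = 001110101
0xAB = 010101011
→ ^ → 011011110 = 222
140 = 010001100
→ & → 010001100 = 140
0x139 = 100111001
→ & → 000001000 = 8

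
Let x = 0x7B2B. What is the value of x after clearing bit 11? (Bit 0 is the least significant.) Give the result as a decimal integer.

x = 111101100101011
bit 11 is currently 1; clear it via x & ~(1 << 11) = x & ~2048
→ 111001100101011 = 29483

29483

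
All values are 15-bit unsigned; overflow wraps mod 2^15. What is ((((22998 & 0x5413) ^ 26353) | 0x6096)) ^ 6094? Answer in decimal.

24889

22998 = 101100111010110
0x5413 = 101010000010011
→ & → 101000000010010 = 20498
26353 = 110011011110001
→ ^ → 011011011100011 = 14051
0x6096 = 110000010010110
→ | → 111011011110111 = 30455
6094 = 001011111001110
→ ^ → 110000100111001 = 24889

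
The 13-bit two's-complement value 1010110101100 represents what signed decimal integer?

-2644

pattern = 1010110101100 (MSB is 1 ⇒ negative)
Invert: 0101001010011, add 1 → 0101001010100 = 2644, so the value is -2644.
(Equivalently: 5548 - 2^13 = 5548 - 8192 = -2644.)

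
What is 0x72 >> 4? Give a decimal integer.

0x72 = 1110010
shift right by 4 → 0000111 = 7
(equivalently, floor(114 / 16))

7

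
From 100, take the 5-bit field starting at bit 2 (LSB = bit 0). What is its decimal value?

25

v = 0001100100
Shift right by 2: 00011001
Mask low 5 bits: 11001 = 25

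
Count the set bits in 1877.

1877 = 11101010101
Count the 1s: 1 + 1 + 1 + 1 + 1 + 1 + 1 = 7

7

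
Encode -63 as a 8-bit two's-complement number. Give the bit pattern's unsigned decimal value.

63 in 8 bits: 00111111
Invert: 11000000
Add 1:  11000001 = 193
(Check: 2^8 - 63 = 256 - 63 = 193.)

193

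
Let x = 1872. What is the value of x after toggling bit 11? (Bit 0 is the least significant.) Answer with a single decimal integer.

3920

x = 011101010000
bit 11 is currently 0; toggle it via x ^ (1 << 11) = x ^ 2048
→ 111101010000 = 3920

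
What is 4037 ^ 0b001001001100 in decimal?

3465

4037 = 111111000101
b = 001001001100
XOR → 110110001001 = 3465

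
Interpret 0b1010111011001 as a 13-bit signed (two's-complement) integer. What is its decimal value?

-2599

pattern = 1010111011001 (MSB is 1 ⇒ negative)
Invert: 0101000100110, add 1 → 0101000100111 = 2599, so the value is -2599.
(Equivalently: 5593 - 2^13 = 5593 - 8192 = -2599.)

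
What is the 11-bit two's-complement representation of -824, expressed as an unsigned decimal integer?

824 in 11 bits: 01100111000
Invert: 10011000111
Add 1:  10011001000 = 1224
(Check: 2^11 - 824 = 2048 - 824 = 1224.)

1224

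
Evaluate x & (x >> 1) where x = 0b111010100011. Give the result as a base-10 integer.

1537

x = 111010100011 = 3747
x>>1 = 011101010001
AND  = 011000000001 = 1537
(x & (x >> 1) has a 1 wherever x has two consecutive 1 bits.)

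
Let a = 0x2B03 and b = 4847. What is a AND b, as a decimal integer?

0x2B03 = 10101100000011
4847 = 01001011101111
AND → 00001000000011 = 515

515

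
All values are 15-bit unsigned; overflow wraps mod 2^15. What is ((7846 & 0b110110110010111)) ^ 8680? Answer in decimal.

11630

7846 = 001111010100110
0b110110110010111 = 110110110010111
→ & → 000110010000110 = 3206
8680 = 010000111101000
→ ^ → 010110101101110 = 11630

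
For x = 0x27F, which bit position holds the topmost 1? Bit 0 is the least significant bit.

9

0x27F = 1001111111
The topmost 1 is at position 9 (since 2^9 = 512 ≤ 639 < 1024).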